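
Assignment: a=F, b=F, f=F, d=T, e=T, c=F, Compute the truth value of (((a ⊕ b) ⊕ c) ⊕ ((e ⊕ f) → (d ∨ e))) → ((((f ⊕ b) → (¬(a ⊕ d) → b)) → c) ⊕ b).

Substituting a=F, b=F, f=F, d=T, e=T, c=F:
a ⊕ b = F ⊕ F = F
(a ⊕ b) ⊕ c = F ⊕ F = F
e ⊕ f = T ⊕ F = T
d ∨ e = T ∨ T = T
(e ⊕ f) → (d ∨ e) = T → T = T
((a ⊕ b) ⊕ c) ⊕ ((e ⊕ f) → (d ∨ e)) = F ⊕ T = T
f ⊕ b = F ⊕ F = F
a ⊕ d = F ⊕ T = T
¬(a ⊕ d) = ¬T = F
¬(a ⊕ d) → b = F → F = T
(f ⊕ b) → (¬(a ⊕ d) → b) = F → T = T
((f ⊕ b) → (¬(a ⊕ d) → b)) → c = T → F = F
(((f ⊕ b) → (¬(a ⊕ d) → b)) → c) ⊕ b = F ⊕ F = F
(((a ⊕ b) ⊕ c) ⊕ ((e ⊕ f) → (d ∨ e))) → ((((f ⊕ b) → (¬(a ⊕ d) → b)) → c) ⊕ b) = T → F = F

F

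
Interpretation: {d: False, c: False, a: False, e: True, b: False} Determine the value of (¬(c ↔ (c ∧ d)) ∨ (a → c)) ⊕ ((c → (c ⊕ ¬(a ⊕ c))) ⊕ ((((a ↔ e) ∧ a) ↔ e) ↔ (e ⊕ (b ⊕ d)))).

False

c ∧ d = False ∧ False = False
c ↔ (c ∧ d) = False ↔ False = True
¬(c ↔ (c ∧ d)) = ¬True = False
a → c = False → False = True
¬(c ↔ (c ∧ d)) ∨ (a → c) = False ∨ True = True
a ⊕ c = False ⊕ False = False
¬(a ⊕ c) = ¬False = True
c ⊕ ¬(a ⊕ c) = False ⊕ True = True
c → (c ⊕ ¬(a ⊕ c)) = False → True = True
a ↔ e = False ↔ True = False
(a ↔ e) ∧ a = False ∧ False = False
((a ↔ e) ∧ a) ↔ e = False ↔ True = False
b ⊕ d = False ⊕ False = False
e ⊕ (b ⊕ d) = True ⊕ False = True
(((a ↔ e) ∧ a) ↔ e) ↔ (e ⊕ (b ⊕ d)) = False ↔ True = False
(c → (c ⊕ ¬(a ⊕ c))) ⊕ ((((a ↔ e) ∧ a) ↔ e) ↔ (e ⊕ (b ⊕ d))) = True ⊕ False = True
(¬(c ↔ (c ∧ d)) ∨ (a → c)) ⊕ ((c → (c ⊕ ¬(a ⊕ c))) ⊕ ((((a ↔ e) ∧ a) ↔ e) ↔ (e ⊕ (b ⊕ d)))) = True ⊕ True = False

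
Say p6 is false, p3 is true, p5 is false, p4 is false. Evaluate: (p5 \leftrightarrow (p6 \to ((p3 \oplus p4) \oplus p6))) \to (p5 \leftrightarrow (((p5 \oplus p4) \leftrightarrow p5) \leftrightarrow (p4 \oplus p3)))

T

p3 \oplus p4 = T \oplus F = T
(p3 \oplus p4) \oplus p6 = T \oplus F = T
p6 \to ((p3 \oplus p4) \oplus p6) = F \to T = T
p5 \leftrightarrow (p6 \to ((p3 \oplus p4) \oplus p6)) = F \leftrightarrow T = F
p5 \oplus p4 = F \oplus F = F
(p5 \oplus p4) \leftrightarrow p5 = F \leftrightarrow F = T
p4 \oplus p3 = F \oplus T = T
((p5 \oplus p4) \leftrightarrow p5) \leftrightarrow (p4 \oplus p3) = T \leftrightarrow T = T
p5 \leftrightarrow (((p5 \oplus p4) \leftrightarrow p5) \leftrightarrow (p4 \oplus p3)) = F \leftrightarrow T = F
(p5 \leftrightarrow (p6 \to ((p3 \oplus p4) \oplus p6))) \to (p5 \leftrightarrow (((p5 \oplus p4) \leftrightarrow p5) \leftrightarrow (p4 \oplus p3))) = F \to F = T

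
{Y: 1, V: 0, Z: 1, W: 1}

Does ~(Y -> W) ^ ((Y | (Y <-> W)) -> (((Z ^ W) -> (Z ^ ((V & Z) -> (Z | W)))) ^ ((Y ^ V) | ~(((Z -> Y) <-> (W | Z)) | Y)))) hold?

0

Y -> W = 1 -> 1 = 1
~(Y -> W) = ~1 = 0
Y <-> W = 1 <-> 1 = 1
Y | (Y <-> W) = 1 | 1 = 1
Z ^ W = 1 ^ 1 = 0
V & Z = 0 & 1 = 0
Z | W = 1 | 1 = 1
(V & Z) -> (Z | W) = 0 -> 1 = 1
Z ^ ((V & Z) -> (Z | W)) = 1 ^ 1 = 0
(Z ^ W) -> (Z ^ ((V & Z) -> (Z | W))) = 0 -> 0 = 1
Y ^ V = 1 ^ 0 = 1
Z -> Y = 1 -> 1 = 1
W | Z = 1 | 1 = 1
(Z -> Y) <-> (W | Z) = 1 <-> 1 = 1
((Z -> Y) <-> (W | Z)) | Y = 1 | 1 = 1
~(((Z -> Y) <-> (W | Z)) | Y) = ~1 = 0
(Y ^ V) | ~(((Z -> Y) <-> (W | Z)) | Y) = 1 | 0 = 1
((Z ^ W) -> (Z ^ ((V & Z) -> (Z | W)))) ^ ((Y ^ V) | ~(((Z -> Y) <-> (W | Z)) | Y)) = 1 ^ 1 = 0
(Y | (Y <-> W)) -> (((Z ^ W) -> (Z ^ ((V & Z) -> (Z | W)))) ^ ((Y ^ V) | ~(((Z -> Y) <-> (W | Z)) | Y))) = 1 -> 0 = 0
~(Y -> W) ^ ((Y | (Y <-> W)) -> (((Z ^ W) -> (Z ^ ((V & Z) -> (Z | W)))) ^ ((Y ^ V) | ~(((Z -> Y) <-> (W | Z)) | Y)))) = 0 ^ 0 = 0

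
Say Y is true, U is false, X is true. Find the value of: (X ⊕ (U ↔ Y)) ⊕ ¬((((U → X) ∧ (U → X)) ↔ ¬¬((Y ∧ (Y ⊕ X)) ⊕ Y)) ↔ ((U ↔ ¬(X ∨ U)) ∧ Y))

T

Substituting Y=T, U=F, X=T:
U ↔ Y = F ↔ T = F
X ⊕ (U ↔ Y) = T ⊕ F = T
U → X = F → T = T
U → X = F → T = T
(U → X) ∧ (U → X) = T ∧ T = T
Y ⊕ X = T ⊕ T = F
Y ∧ (Y ⊕ X) = T ∧ F = F
(Y ∧ (Y ⊕ X)) ⊕ Y = F ⊕ T = T
¬((Y ∧ (Y ⊕ X)) ⊕ Y) = ¬T = F
¬¬((Y ∧ (Y ⊕ X)) ⊕ Y) = ¬F = T
((U → X) ∧ (U → X)) ↔ ¬¬((Y ∧ (Y ⊕ X)) ⊕ Y) = T ↔ T = T
X ∨ U = T ∨ F = T
¬(X ∨ U) = ¬T = F
U ↔ ¬(X ∨ U) = F ↔ F = T
(U ↔ ¬(X ∨ U)) ∧ Y = T ∧ T = T
(((U → X) ∧ (U → X)) ↔ ¬¬((Y ∧ (Y ⊕ X)) ⊕ Y)) ↔ ((U ↔ ¬(X ∨ U)) ∧ Y) = T ↔ T = T
¬((((U → X) ∧ (U → X)) ↔ ¬¬((Y ∧ (Y ⊕ X)) ⊕ Y)) ↔ ((U ↔ ¬(X ∨ U)) ∧ Y)) = ¬T = F
(X ⊕ (U ↔ Y)) ⊕ ¬((((U → X) ∧ (U → X)) ↔ ¬¬((Y ∧ (Y ⊕ X)) ⊕ Y)) ↔ ((U ↔ ¬(X ∨ U)) ∧ Y)) = T ⊕ F = T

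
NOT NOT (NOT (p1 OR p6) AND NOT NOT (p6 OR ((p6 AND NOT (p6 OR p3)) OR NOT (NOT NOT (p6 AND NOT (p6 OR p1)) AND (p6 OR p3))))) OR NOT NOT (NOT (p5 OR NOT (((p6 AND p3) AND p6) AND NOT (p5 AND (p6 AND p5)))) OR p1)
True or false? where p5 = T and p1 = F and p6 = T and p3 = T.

p1 OR p6 = F OR T = T
NOT (p1 OR p6) = NOT T = F
p6 OR p3 = T OR T = T
NOT (p6 OR p3) = NOT T = F
p6 AND NOT (p6 OR p3) = T AND F = F
p6 OR p1 = T OR F = T
NOT (p6 OR p1) = NOT T = F
p6 AND NOT (p6 OR p1) = T AND F = F
NOT (p6 AND NOT (p6 OR p1)) = NOT F = T
NOT NOT (p6 AND NOT (p6 OR p1)) = NOT T = F
p6 OR p3 = T OR T = T
NOT NOT (p6 AND NOT (p6 OR p1)) AND (p6 OR p3) = F AND T = F
NOT (NOT NOT (p6 AND NOT (p6 OR p1)) AND (p6 OR p3)) = NOT F = T
(p6 AND NOT (p6 OR p3)) OR NOT (NOT NOT (p6 AND NOT (p6 OR p1)) AND (p6 OR p3)) = F OR T = T
p6 OR ((p6 AND NOT (p6 OR p3)) OR NOT (NOT NOT (p6 AND NOT (p6 OR p1)) AND (p6 OR p3))) = T OR T = T
NOT (p6 OR ((p6 AND NOT (p6 OR p3)) OR NOT (NOT NOT (p6 AND NOT (p6 OR p1)) AND (p6 OR p3)))) = NOT T = F
NOT NOT (p6 OR ((p6 AND NOT (p6 OR p3)) OR NOT (NOT NOT (p6 AND NOT (p6 OR p1)) AND (p6 OR p3)))) = NOT F = T
NOT (p1 OR p6) AND NOT NOT (p6 OR ((p6 AND NOT (p6 OR p3)) OR NOT (NOT NOT (p6 AND NOT (p6 OR p1)) AND (p6 OR p3)))) = F AND T = F
NOT (NOT (p1 OR p6) AND NOT NOT (p6 OR ((p6 AND NOT (p6 OR p3)) OR NOT (NOT NOT (p6 AND NOT (p6 OR p1)) AND (p6 OR p3))))) = NOT F = T
NOT NOT (NOT (p1 OR p6) AND NOT NOT (p6 OR ((p6 AND NOT (p6 OR p3)) OR NOT (NOT NOT (p6 AND NOT (p6 OR p1)) AND (p6 OR p3))))) = NOT T = F
p6 AND p3 = T AND T = T
(p6 AND p3) AND p6 = T AND T = T
p6 AND p5 = T AND T = T
p5 AND (p6 AND p5) = T AND T = T
NOT (p5 AND (p6 AND p5)) = NOT T = F
((p6 AND p3) AND p6) AND NOT (p5 AND (p6 AND p5)) = T AND F = F
NOT (((p6 AND p3) AND p6) AND NOT (p5 AND (p6 AND p5))) = NOT F = T
p5 OR NOT (((p6 AND p3) AND p6) AND NOT (p5 AND (p6 AND p5))) = T OR T = T
NOT (p5 OR NOT (((p6 AND p3) AND p6) AND NOT (p5 AND (p6 AND p5)))) = NOT T = F
NOT (p5 OR NOT (((p6 AND p3) AND p6) AND NOT (p5 AND (p6 AND p5)))) OR p1 = F OR F = F
NOT (NOT (p5 OR NOT (((p6 AND p3) AND p6) AND NOT (p5 AND (p6 AND p5)))) OR p1) = NOT F = T
NOT NOT (NOT (p5 OR NOT (((p6 AND p3) AND p6) AND NOT (p5 AND (p6 AND p5)))) OR p1) = NOT T = F
NOT NOT (NOT (p1 OR p6) AND NOT NOT (p6 OR ((p6 AND NOT (p6 OR p3)) OR NOT (NOT NOT (p6 AND NOT (p6 OR p1)) AND (p6 OR p3))))) OR NOT NOT (NOT (p5 OR NOT (((p6 AND p3) AND p6) AND NOT (p5 AND (p6 AND p5)))) OR p1) = F OR F = F

F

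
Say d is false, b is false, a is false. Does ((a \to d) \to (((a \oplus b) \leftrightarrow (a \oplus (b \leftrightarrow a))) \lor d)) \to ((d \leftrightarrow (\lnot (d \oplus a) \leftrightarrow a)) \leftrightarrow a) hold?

a \to d = F \to F = T
a \oplus b = F \oplus F = F
b \leftrightarrow a = F \leftrightarrow F = T
a \oplus (b \leftrightarrow a) = F \oplus T = T
(a \oplus b) \leftrightarrow (a \oplus (b \leftrightarrow a)) = F \leftrightarrow T = F
((a \oplus b) \leftrightarrow (a \oplus (b \leftrightarrow a))) \lor d = F \lor F = F
(a \to d) \to (((a \oplus b) \leftrightarrow (a \oplus (b \leftrightarrow a))) \lor d) = T \to F = F
d \oplus a = F \oplus F = F
\lnot (d \oplus a) = \lnot F = T
\lnot (d \oplus a) \leftrightarrow a = T \leftrightarrow F = F
d \leftrightarrow (\lnot (d \oplus a) \leftrightarrow a) = F \leftrightarrow F = T
(d \leftrightarrow (\lnot (d \oplus a) \leftrightarrow a)) \leftrightarrow a = T \leftrightarrow F = F
((a \to d) \to (((a \oplus b) \leftrightarrow (a \oplus (b \leftrightarrow a))) \lor d)) \to ((d \leftrightarrow (\lnot (d \oplus a) \leftrightarrow a)) \leftrightarrow a) = F \to F = T

T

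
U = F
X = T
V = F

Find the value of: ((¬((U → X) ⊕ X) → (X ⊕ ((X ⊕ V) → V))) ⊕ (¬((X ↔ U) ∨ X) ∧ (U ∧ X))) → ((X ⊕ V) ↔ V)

Substituting U=F, X=T, V=F:
U → X = F → T = T
(U → X) ⊕ X = T ⊕ T = F
¬((U → X) ⊕ X) = ¬F = T
X ⊕ V = T ⊕ F = T
(X ⊕ V) → V = T → F = F
X ⊕ ((X ⊕ V) → V) = T ⊕ F = T
¬((U → X) ⊕ X) → (X ⊕ ((X ⊕ V) → V)) = T → T = T
X ↔ U = T ↔ F = F
(X ↔ U) ∨ X = F ∨ T = T
¬((X ↔ U) ∨ X) = ¬T = F
U ∧ X = F ∧ T = F
¬((X ↔ U) ∨ X) ∧ (U ∧ X) = F ∧ F = F
(¬((U → X) ⊕ X) → (X ⊕ ((X ⊕ V) → V))) ⊕ (¬((X ↔ U) ∨ X) ∧ (U ∧ X)) = T ⊕ F = T
X ⊕ V = T ⊕ F = T
(X ⊕ V) ↔ V = T ↔ F = F
((¬((U → X) ⊕ X) → (X ⊕ ((X ⊕ V) → V))) ⊕ (¬((X ↔ U) ∨ X) ∧ (U ∧ X))) → ((X ⊕ V) ↔ V) = T → F = F

F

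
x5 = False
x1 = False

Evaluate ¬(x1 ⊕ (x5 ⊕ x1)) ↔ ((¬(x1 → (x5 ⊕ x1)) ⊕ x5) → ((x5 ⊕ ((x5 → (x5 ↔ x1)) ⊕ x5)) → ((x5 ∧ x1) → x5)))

True

x5 ⊕ x1 = False ⊕ False = False
x1 ⊕ (x5 ⊕ x1) = False ⊕ False = False
¬(x1 ⊕ (x5 ⊕ x1)) = ¬False = True
x5 ⊕ x1 = False ⊕ False = False
x1 → (x5 ⊕ x1) = False → False = True
¬(x1 → (x5 ⊕ x1)) = ¬True = False
¬(x1 → (x5 ⊕ x1)) ⊕ x5 = False ⊕ False = False
x5 ↔ x1 = False ↔ False = True
x5 → (x5 ↔ x1) = False → True = True
(x5 → (x5 ↔ x1)) ⊕ x5 = True ⊕ False = True
x5 ⊕ ((x5 → (x5 ↔ x1)) ⊕ x5) = False ⊕ True = True
x5 ∧ x1 = False ∧ False = False
(x5 ∧ x1) → x5 = False → False = True
(x5 ⊕ ((x5 → (x5 ↔ x1)) ⊕ x5)) → ((x5 ∧ x1) → x5) = True → True = True
(¬(x1 → (x5 ⊕ x1)) ⊕ x5) → ((x5 ⊕ ((x5 → (x5 ↔ x1)) ⊕ x5)) → ((x5 ∧ x1) → x5)) = False → True = True
¬(x1 ⊕ (x5 ⊕ x1)) ↔ ((¬(x1 → (x5 ⊕ x1)) ⊕ x5) → ((x5 ⊕ ((x5 → (x5 ↔ x1)) ⊕ x5)) → ((x5 ∧ x1) → x5))) = True ↔ True = True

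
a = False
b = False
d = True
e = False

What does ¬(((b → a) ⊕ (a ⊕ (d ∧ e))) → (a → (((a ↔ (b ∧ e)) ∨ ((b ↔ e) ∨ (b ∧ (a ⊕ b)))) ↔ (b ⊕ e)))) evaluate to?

b → a = False → False = True
d ∧ e = True ∧ False = False
a ⊕ (d ∧ e) = False ⊕ False = False
(b → a) ⊕ (a ⊕ (d ∧ e)) = True ⊕ False = True
b ∧ e = False ∧ False = False
a ↔ (b ∧ e) = False ↔ False = True
b ↔ e = False ↔ False = True
a ⊕ b = False ⊕ False = False
b ∧ (a ⊕ b) = False ∧ False = False
(b ↔ e) ∨ (b ∧ (a ⊕ b)) = True ∨ False = True
(a ↔ (b ∧ e)) ∨ ((b ↔ e) ∨ (b ∧ (a ⊕ b))) = True ∨ True = True
b ⊕ e = False ⊕ False = False
((a ↔ (b ∧ e)) ∨ ((b ↔ e) ∨ (b ∧ (a ⊕ b)))) ↔ (b ⊕ e) = True ↔ False = False
a → (((a ↔ (b ∧ e)) ∨ ((b ↔ e) ∨ (b ∧ (a ⊕ b)))) ↔ (b ⊕ e)) = False → False = True
((b → a) ⊕ (a ⊕ (d ∧ e))) → (a → (((a ↔ (b ∧ e)) ∨ ((b ↔ e) ∨ (b ∧ (a ⊕ b)))) ↔ (b ⊕ e))) = True → True = True
¬(((b → a) ⊕ (a ⊕ (d ∧ e))) → (a → (((a ↔ (b ∧ e)) ∨ ((b ↔ e) ∨ (b ∧ (a ⊕ b)))) ↔ (b ⊕ e)))) = ¬True = False

False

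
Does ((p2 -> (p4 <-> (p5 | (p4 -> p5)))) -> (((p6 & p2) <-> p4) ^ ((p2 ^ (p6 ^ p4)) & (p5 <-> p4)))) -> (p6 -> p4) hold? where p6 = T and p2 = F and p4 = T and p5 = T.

T

Substituting p6=T, p2=F, p4=T, p5=T:
p4 -> p5 = T -> T = T
p5 | (p4 -> p5) = T | T = T
p4 <-> (p5 | (p4 -> p5)) = T <-> T = T
p2 -> (p4 <-> (p5 | (p4 -> p5))) = F -> T = T
p6 & p2 = T & F = F
(p6 & p2) <-> p4 = F <-> T = F
p6 ^ p4 = T ^ T = F
p2 ^ (p6 ^ p4) = F ^ F = F
p5 <-> p4 = T <-> T = T
(p2 ^ (p6 ^ p4)) & (p5 <-> p4) = F & T = F
((p6 & p2) <-> p4) ^ ((p2 ^ (p6 ^ p4)) & (p5 <-> p4)) = F ^ F = F
(p2 -> (p4 <-> (p5 | (p4 -> p5)))) -> (((p6 & p2) <-> p4) ^ ((p2 ^ (p6 ^ p4)) & (p5 <-> p4))) = T -> F = F
p6 -> p4 = T -> T = T
((p2 -> (p4 <-> (p5 | (p4 -> p5)))) -> (((p6 & p2) <-> p4) ^ ((p2 ^ (p6 ^ p4)) & (p5 <-> p4)))) -> (p6 -> p4) = F -> T = T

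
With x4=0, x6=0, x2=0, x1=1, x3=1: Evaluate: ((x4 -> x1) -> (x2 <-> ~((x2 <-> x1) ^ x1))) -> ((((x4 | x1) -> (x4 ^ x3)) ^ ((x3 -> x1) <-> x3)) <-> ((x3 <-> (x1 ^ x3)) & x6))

x4 -> x1 = 0 -> 1 = 1
x2 <-> x1 = 0 <-> 1 = 0
(x2 <-> x1) ^ x1 = 0 ^ 1 = 1
~((x2 <-> x1) ^ x1) = ~1 = 0
x2 <-> ~((x2 <-> x1) ^ x1) = 0 <-> 0 = 1
(x4 -> x1) -> (x2 <-> ~((x2 <-> x1) ^ x1)) = 1 -> 1 = 1
x4 | x1 = 0 | 1 = 1
x4 ^ x3 = 0 ^ 1 = 1
(x4 | x1) -> (x4 ^ x3) = 1 -> 1 = 1
x3 -> x1 = 1 -> 1 = 1
(x3 -> x1) <-> x3 = 1 <-> 1 = 1
((x4 | x1) -> (x4 ^ x3)) ^ ((x3 -> x1) <-> x3) = 1 ^ 1 = 0
x1 ^ x3 = 1 ^ 1 = 0
x3 <-> (x1 ^ x3) = 1 <-> 0 = 0
(x3 <-> (x1 ^ x3)) & x6 = 0 & 0 = 0
(((x4 | x1) -> (x4 ^ x3)) ^ ((x3 -> x1) <-> x3)) <-> ((x3 <-> (x1 ^ x3)) & x6) = 0 <-> 0 = 1
((x4 -> x1) -> (x2 <-> ~((x2 <-> x1) ^ x1))) -> ((((x4 | x1) -> (x4 ^ x3)) ^ ((x3 -> x1) <-> x3)) <-> ((x3 <-> (x1 ^ x3)) & x6)) = 1 -> 1 = 1

1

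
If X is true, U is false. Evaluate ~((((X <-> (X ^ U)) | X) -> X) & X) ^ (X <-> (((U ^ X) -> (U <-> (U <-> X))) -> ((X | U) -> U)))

0

Substituting X=1, U=0:
X ^ U = 1 ^ 0 = 1
X <-> (X ^ U) = 1 <-> 1 = 1
(X <-> (X ^ U)) | X = 1 | 1 = 1
((X <-> (X ^ U)) | X) -> X = 1 -> 1 = 1
(((X <-> (X ^ U)) | X) -> X) & X = 1 & 1 = 1
~((((X <-> (X ^ U)) | X) -> X) & X) = ~1 = 0
U ^ X = 0 ^ 1 = 1
U <-> X = 0 <-> 1 = 0
U <-> (U <-> X) = 0 <-> 0 = 1
(U ^ X) -> (U <-> (U <-> X)) = 1 -> 1 = 1
X | U = 1 | 0 = 1
(X | U) -> U = 1 -> 0 = 0
((U ^ X) -> (U <-> (U <-> X))) -> ((X | U) -> U) = 1 -> 0 = 0
X <-> (((U ^ X) -> (U <-> (U <-> X))) -> ((X | U) -> U)) = 1 <-> 0 = 0
~((((X <-> (X ^ U)) | X) -> X) & X) ^ (X <-> (((U ^ X) -> (U <-> (U <-> X))) -> ((X | U) -> U))) = 0 ^ 0 = 0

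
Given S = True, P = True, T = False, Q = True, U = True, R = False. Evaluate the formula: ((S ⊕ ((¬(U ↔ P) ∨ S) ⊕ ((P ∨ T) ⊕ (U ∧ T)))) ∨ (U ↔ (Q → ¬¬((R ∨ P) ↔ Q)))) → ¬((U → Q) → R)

True

Substituting S=True, P=True, T=False, Q=True, U=True, R=False:
U ↔ P = True ↔ True = True
¬(U ↔ P) = ¬True = False
¬(U ↔ P) ∨ S = False ∨ True = True
P ∨ T = True ∨ False = True
U ∧ T = True ∧ False = False
(P ∨ T) ⊕ (U ∧ T) = True ⊕ False = True
(¬(U ↔ P) ∨ S) ⊕ ((P ∨ T) ⊕ (U ∧ T)) = True ⊕ True = False
S ⊕ ((¬(U ↔ P) ∨ S) ⊕ ((P ∨ T) ⊕ (U ∧ T))) = True ⊕ False = True
R ∨ P = False ∨ True = True
(R ∨ P) ↔ Q = True ↔ True = True
¬((R ∨ P) ↔ Q) = ¬True = False
¬¬((R ∨ P) ↔ Q) = ¬False = True
Q → ¬¬((R ∨ P) ↔ Q) = True → True = True
U ↔ (Q → ¬¬((R ∨ P) ↔ Q)) = True ↔ True = True
(S ⊕ ((¬(U ↔ P) ∨ S) ⊕ ((P ∨ T) ⊕ (U ∧ T)))) ∨ (U ↔ (Q → ¬¬((R ∨ P) ↔ Q))) = True ∨ True = True
U → Q = True → True = True
(U → Q) → R = True → False = False
¬((U → Q) → R) = ¬False = True
((S ⊕ ((¬(U ↔ P) ∨ S) ⊕ ((P ∨ T) ⊕ (U ∧ T)))) ∨ (U ↔ (Q → ¬¬((R ∨ P) ↔ Q)))) → ¬((U → Q) → R) = True → True = True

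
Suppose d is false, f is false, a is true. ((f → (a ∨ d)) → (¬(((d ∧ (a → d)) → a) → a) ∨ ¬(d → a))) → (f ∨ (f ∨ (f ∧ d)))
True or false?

Substituting d=False, f=False, a=True:
a ∨ d = True ∨ False = True
f → (a ∨ d) = False → True = True
a → d = True → False = False
d ∧ (a → d) = False ∧ False = False
(d ∧ (a → d)) → a = False → True = True
((d ∧ (a → d)) → a) → a = True → True = True
¬(((d ∧ (a → d)) → a) → a) = ¬True = False
d → a = False → True = True
¬(d → a) = ¬True = False
¬(((d ∧ (a → d)) → a) → a) ∨ ¬(d → a) = False ∨ False = False
(f → (a ∨ d)) → (¬(((d ∧ (a → d)) → a) → a) ∨ ¬(d → a)) = True → False = False
f ∧ d = False ∧ False = False
f ∨ (f ∧ d) = False ∨ False = False
f ∨ (f ∨ (f ∧ d)) = False ∨ False = False
((f → (a ∨ d)) → (¬(((d ∧ (a → d)) → a) → a) ∨ ¬(d → a))) → (f ∨ (f ∨ (f ∧ d))) = False → False = True

True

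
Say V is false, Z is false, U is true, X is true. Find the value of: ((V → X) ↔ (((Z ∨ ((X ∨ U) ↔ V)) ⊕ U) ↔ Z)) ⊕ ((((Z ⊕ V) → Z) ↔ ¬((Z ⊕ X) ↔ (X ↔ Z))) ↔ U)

True

V → X = False → True = True
X ∨ U = True ∨ True = True
(X ∨ U) ↔ V = True ↔ False = False
Z ∨ ((X ∨ U) ↔ V) = False ∨ False = False
(Z ∨ ((X ∨ U) ↔ V)) ⊕ U = False ⊕ True = True
((Z ∨ ((X ∨ U) ↔ V)) ⊕ U) ↔ Z = True ↔ False = False
(V → X) ↔ (((Z ∨ ((X ∨ U) ↔ V)) ⊕ U) ↔ Z) = True ↔ False = False
Z ⊕ V = False ⊕ False = False
(Z ⊕ V) → Z = False → False = True
Z ⊕ X = False ⊕ True = True
X ↔ Z = True ↔ False = False
(Z ⊕ X) ↔ (X ↔ Z) = True ↔ False = False
¬((Z ⊕ X) ↔ (X ↔ Z)) = ¬False = True
((Z ⊕ V) → Z) ↔ ¬((Z ⊕ X) ↔ (X ↔ Z)) = True ↔ True = True
(((Z ⊕ V) → Z) ↔ ¬((Z ⊕ X) ↔ (X ↔ Z))) ↔ U = True ↔ True = True
((V → X) ↔ (((Z ∨ ((X ∨ U) ↔ V)) ⊕ U) ↔ Z)) ⊕ ((((Z ⊕ V) → Z) ↔ ¬((Z ⊕ X) ↔ (X ↔ Z))) ↔ U) = False ⊕ True = True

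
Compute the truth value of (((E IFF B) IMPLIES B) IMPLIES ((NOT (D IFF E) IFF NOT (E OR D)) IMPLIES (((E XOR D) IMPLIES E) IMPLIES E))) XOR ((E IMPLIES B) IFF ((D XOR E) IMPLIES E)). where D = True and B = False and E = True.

True

E IFF B = True IFF False = False
(E IFF B) IMPLIES B = False IMPLIES False = True
D IFF E = True IFF True = True
NOT (D IFF E) = NOT True = False
E OR D = True OR True = True
NOT (E OR D) = NOT True = False
NOT (D IFF E) IFF NOT (E OR D) = False IFF False = True
E XOR D = True XOR True = False
(E XOR D) IMPLIES E = False IMPLIES True = True
((E XOR D) IMPLIES E) IMPLIES E = True IMPLIES True = True
(NOT (D IFF E) IFF NOT (E OR D)) IMPLIES (((E XOR D) IMPLIES E) IMPLIES E) = True IMPLIES True = True
((E IFF B) IMPLIES B) IMPLIES ((NOT (D IFF E) IFF NOT (E OR D)) IMPLIES (((E XOR D) IMPLIES E) IMPLIES E)) = True IMPLIES True = True
E IMPLIES B = True IMPLIES False = False
D XOR E = True XOR True = False
(D XOR E) IMPLIES E = False IMPLIES True = True
(E IMPLIES B) IFF ((D XOR E) IMPLIES E) = False IFF True = False
(((E IFF B) IMPLIES B) IMPLIES ((NOT (D IFF E) IFF NOT (E OR D)) IMPLIES (((E XOR D) IMPLIES E) IMPLIES E))) XOR ((E IMPLIES B) IFF ((D XOR E) IMPLIES E)) = True XOR False = True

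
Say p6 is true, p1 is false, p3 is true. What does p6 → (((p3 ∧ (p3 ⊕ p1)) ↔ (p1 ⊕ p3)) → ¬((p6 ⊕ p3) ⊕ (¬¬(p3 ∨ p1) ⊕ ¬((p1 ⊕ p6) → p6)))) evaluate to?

p3 ⊕ p1 = True ⊕ False = True
p3 ∧ (p3 ⊕ p1) = True ∧ True = True
p1 ⊕ p3 = False ⊕ True = True
(p3 ∧ (p3 ⊕ p1)) ↔ (p1 ⊕ p3) = True ↔ True = True
p6 ⊕ p3 = True ⊕ True = False
p3 ∨ p1 = True ∨ False = True
¬(p3 ∨ p1) = ¬True = False
¬¬(p3 ∨ p1) = ¬False = True
p1 ⊕ p6 = False ⊕ True = True
(p1 ⊕ p6) → p6 = True → True = True
¬((p1 ⊕ p6) → p6) = ¬True = False
¬¬(p3 ∨ p1) ⊕ ¬((p1 ⊕ p6) → p6) = True ⊕ False = True
(p6 ⊕ p3) ⊕ (¬¬(p3 ∨ p1) ⊕ ¬((p1 ⊕ p6) → p6)) = False ⊕ True = True
¬((p6 ⊕ p3) ⊕ (¬¬(p3 ∨ p1) ⊕ ¬((p1 ⊕ p6) → p6))) = ¬True = False
((p3 ∧ (p3 ⊕ p1)) ↔ (p1 ⊕ p3)) → ¬((p6 ⊕ p3) ⊕ (¬¬(p3 ∨ p1) ⊕ ¬((p1 ⊕ p6) → p6))) = True → False = False
p6 → (((p3 ∧ (p3 ⊕ p1)) ↔ (p1 ⊕ p3)) → ¬((p6 ⊕ p3) ⊕ (¬¬(p3 ∨ p1) ⊕ ¬((p1 ⊕ p6) → p6)))) = True → False = False

False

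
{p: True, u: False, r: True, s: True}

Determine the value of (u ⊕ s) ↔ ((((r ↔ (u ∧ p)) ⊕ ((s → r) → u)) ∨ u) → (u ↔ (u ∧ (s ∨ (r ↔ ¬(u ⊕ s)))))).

Substituting p=True, u=False, r=True, s=True:
u ⊕ s = False ⊕ True = True
u ∧ p = False ∧ True = False
r ↔ (u ∧ p) = True ↔ False = False
s → r = True → True = True
(s → r) → u = True → False = False
(r ↔ (u ∧ p)) ⊕ ((s → r) → u) = False ⊕ False = False
((r ↔ (u ∧ p)) ⊕ ((s → r) → u)) ∨ u = False ∨ False = False
u ⊕ s = False ⊕ True = True
¬(u ⊕ s) = ¬True = False
r ↔ ¬(u ⊕ s) = True ↔ False = False
s ∨ (r ↔ ¬(u ⊕ s)) = True ∨ False = True
u ∧ (s ∨ (r ↔ ¬(u ⊕ s))) = False ∧ True = False
u ↔ (u ∧ (s ∨ (r ↔ ¬(u ⊕ s)))) = False ↔ False = True
(((r ↔ (u ∧ p)) ⊕ ((s → r) → u)) ∨ u) → (u ↔ (u ∧ (s ∨ (r ↔ ¬(u ⊕ s))))) = False → True = True
(u ⊕ s) ↔ ((((r ↔ (u ∧ p)) ⊕ ((s → r) → u)) ∨ u) → (u ↔ (u ∧ (s ∨ (r ↔ ¬(u ⊕ s)))))) = True ↔ True = True

True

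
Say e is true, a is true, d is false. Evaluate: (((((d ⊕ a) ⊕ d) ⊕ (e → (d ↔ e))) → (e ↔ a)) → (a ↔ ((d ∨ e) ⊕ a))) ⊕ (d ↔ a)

Substituting e=T, a=T, d=F:
d ⊕ a = F ⊕ T = T
(d ⊕ a) ⊕ d = T ⊕ F = T
d ↔ e = F ↔ T = F
e → (d ↔ e) = T → F = F
((d ⊕ a) ⊕ d) ⊕ (e → (d ↔ e)) = T ⊕ F = T
e ↔ a = T ↔ T = T
(((d ⊕ a) ⊕ d) ⊕ (e → (d ↔ e))) → (e ↔ a) = T → T = T
d ∨ e = F ∨ T = T
(d ∨ e) ⊕ a = T ⊕ T = F
a ↔ ((d ∨ e) ⊕ a) = T ↔ F = F
((((d ⊕ a) ⊕ d) ⊕ (e → (d ↔ e))) → (e ↔ a)) → (a ↔ ((d ∨ e) ⊕ a)) = T → F = F
d ↔ a = F ↔ T = F
(((((d ⊕ a) ⊕ d) ⊕ (e → (d ↔ e))) → (e ↔ a)) → (a ↔ ((d ∨ e) ⊕ a))) ⊕ (d ↔ a) = F ⊕ F = F

F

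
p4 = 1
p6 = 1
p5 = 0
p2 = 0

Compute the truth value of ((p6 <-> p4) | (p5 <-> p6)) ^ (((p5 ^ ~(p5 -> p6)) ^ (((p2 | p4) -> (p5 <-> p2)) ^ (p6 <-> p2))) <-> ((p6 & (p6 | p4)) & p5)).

1

p6 <-> p4 = 1 <-> 1 = 1
p5 <-> p6 = 0 <-> 1 = 0
(p6 <-> p4) | (p5 <-> p6) = 1 | 0 = 1
p5 -> p6 = 0 -> 1 = 1
~(p5 -> p6) = ~1 = 0
p5 ^ ~(p5 -> p6) = 0 ^ 0 = 0
p2 | p4 = 0 | 1 = 1
p5 <-> p2 = 0 <-> 0 = 1
(p2 | p4) -> (p5 <-> p2) = 1 -> 1 = 1
p6 <-> p2 = 1 <-> 0 = 0
((p2 | p4) -> (p5 <-> p2)) ^ (p6 <-> p2) = 1 ^ 0 = 1
(p5 ^ ~(p5 -> p6)) ^ (((p2 | p4) -> (p5 <-> p2)) ^ (p6 <-> p2)) = 0 ^ 1 = 1
p6 | p4 = 1 | 1 = 1
p6 & (p6 | p4) = 1 & 1 = 1
(p6 & (p6 | p4)) & p5 = 1 & 0 = 0
((p5 ^ ~(p5 -> p6)) ^ (((p2 | p4) -> (p5 <-> p2)) ^ (p6 <-> p2))) <-> ((p6 & (p6 | p4)) & p5) = 1 <-> 0 = 0
((p6 <-> p4) | (p5 <-> p6)) ^ (((p5 ^ ~(p5 -> p6)) ^ (((p2 | p4) -> (p5 <-> p2)) ^ (p6 <-> p2))) <-> ((p6 & (p6 | p4)) & p5)) = 1 ^ 0 = 1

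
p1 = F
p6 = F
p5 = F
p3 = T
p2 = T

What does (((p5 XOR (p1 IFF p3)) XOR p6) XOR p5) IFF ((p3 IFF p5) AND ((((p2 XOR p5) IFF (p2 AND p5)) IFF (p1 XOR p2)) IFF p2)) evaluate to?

T

p1 IFF p3 = F IFF T = F
p5 XOR (p1 IFF p3) = F XOR F = F
(p5 XOR (p1 IFF p3)) XOR p6 = F XOR F = F
((p5 XOR (p1 IFF p3)) XOR p6) XOR p5 = F XOR F = F
p3 IFF p5 = T IFF F = F
p2 XOR p5 = T XOR F = T
p2 AND p5 = T AND F = F
(p2 XOR p5) IFF (p2 AND p5) = T IFF F = F
p1 XOR p2 = F XOR T = T
((p2 XOR p5) IFF (p2 AND p5)) IFF (p1 XOR p2) = F IFF T = F
(((p2 XOR p5) IFF (p2 AND p5)) IFF (p1 XOR p2)) IFF p2 = F IFF T = F
(p3 IFF p5) AND ((((p2 XOR p5) IFF (p2 AND p5)) IFF (p1 XOR p2)) IFF p2) = F AND F = F
(((p5 XOR (p1 IFF p3)) XOR p6) XOR p5) IFF ((p3 IFF p5) AND ((((p2 XOR p5) IFF (p2 AND p5)) IFF (p1 XOR p2)) IFF p2)) = F IFF F = T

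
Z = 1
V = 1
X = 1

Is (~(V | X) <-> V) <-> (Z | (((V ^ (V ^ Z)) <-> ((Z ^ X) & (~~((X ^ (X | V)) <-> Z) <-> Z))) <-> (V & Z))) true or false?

0

V | X = 1 | 1 = 1
~(V | X) = ~1 = 0
~(V | X) <-> V = 0 <-> 1 = 0
V ^ Z = 1 ^ 1 = 0
V ^ (V ^ Z) = 1 ^ 0 = 1
Z ^ X = 1 ^ 1 = 0
X | V = 1 | 1 = 1
X ^ (X | V) = 1 ^ 1 = 0
(X ^ (X | V)) <-> Z = 0 <-> 1 = 0
~((X ^ (X | V)) <-> Z) = ~0 = 1
~~((X ^ (X | V)) <-> Z) = ~1 = 0
~~((X ^ (X | V)) <-> Z) <-> Z = 0 <-> 1 = 0
(Z ^ X) & (~~((X ^ (X | V)) <-> Z) <-> Z) = 0 & 0 = 0
(V ^ (V ^ Z)) <-> ((Z ^ X) & (~~((X ^ (X | V)) <-> Z) <-> Z)) = 1 <-> 0 = 0
V & Z = 1 & 1 = 1
((V ^ (V ^ Z)) <-> ((Z ^ X) & (~~((X ^ (X | V)) <-> Z) <-> Z))) <-> (V & Z) = 0 <-> 1 = 0
Z | (((V ^ (V ^ Z)) <-> ((Z ^ X) & (~~((X ^ (X | V)) <-> Z) <-> Z))) <-> (V & Z)) = 1 | 0 = 1
(~(V | X) <-> V) <-> (Z | (((V ^ (V ^ Z)) <-> ((Z ^ X) & (~~((X ^ (X | V)) <-> Z) <-> Z))) <-> (V & Z))) = 0 <-> 1 = 0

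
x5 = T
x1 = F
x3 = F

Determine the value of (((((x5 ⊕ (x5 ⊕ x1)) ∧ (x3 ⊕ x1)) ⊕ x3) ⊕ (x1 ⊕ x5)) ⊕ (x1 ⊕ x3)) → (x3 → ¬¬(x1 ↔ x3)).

x5 ⊕ x1 = T ⊕ F = T
x5 ⊕ (x5 ⊕ x1) = T ⊕ T = F
x3 ⊕ x1 = F ⊕ F = F
(x5 ⊕ (x5 ⊕ x1)) ∧ (x3 ⊕ x1) = F ∧ F = F
((x5 ⊕ (x5 ⊕ x1)) ∧ (x3 ⊕ x1)) ⊕ x3 = F ⊕ F = F
x1 ⊕ x5 = F ⊕ T = T
(((x5 ⊕ (x5 ⊕ x1)) ∧ (x3 ⊕ x1)) ⊕ x3) ⊕ (x1 ⊕ x5) = F ⊕ T = T
x1 ⊕ x3 = F ⊕ F = F
((((x5 ⊕ (x5 ⊕ x1)) ∧ (x3 ⊕ x1)) ⊕ x3) ⊕ (x1 ⊕ x5)) ⊕ (x1 ⊕ x3) = T ⊕ F = T
x1 ↔ x3 = F ↔ F = T
¬(x1 ↔ x3) = ¬T = F
¬¬(x1 ↔ x3) = ¬F = T
x3 → ¬¬(x1 ↔ x3) = F → T = T
(((((x5 ⊕ (x5 ⊕ x1)) ∧ (x3 ⊕ x1)) ⊕ x3) ⊕ (x1 ⊕ x5)) ⊕ (x1 ⊕ x3)) → (x3 → ¬¬(x1 ↔ x3)) = T → T = T

T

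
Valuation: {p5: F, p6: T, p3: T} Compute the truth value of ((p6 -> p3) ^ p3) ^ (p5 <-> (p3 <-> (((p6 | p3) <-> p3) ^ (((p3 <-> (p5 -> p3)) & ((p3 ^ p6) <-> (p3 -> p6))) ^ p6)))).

T

p6 -> p3 = T -> T = T
(p6 -> p3) ^ p3 = T ^ T = F
p6 | p3 = T | T = T
(p6 | p3) <-> p3 = T <-> T = T
p5 -> p3 = F -> T = T
p3 <-> (p5 -> p3) = T <-> T = T
p3 ^ p6 = T ^ T = F
p3 -> p6 = T -> T = T
(p3 ^ p6) <-> (p3 -> p6) = F <-> T = F
(p3 <-> (p5 -> p3)) & ((p3 ^ p6) <-> (p3 -> p6)) = T & F = F
((p3 <-> (p5 -> p3)) & ((p3 ^ p6) <-> (p3 -> p6))) ^ p6 = F ^ T = T
((p6 | p3) <-> p3) ^ (((p3 <-> (p5 -> p3)) & ((p3 ^ p6) <-> (p3 -> p6))) ^ p6) = T ^ T = F
p3 <-> (((p6 | p3) <-> p3) ^ (((p3 <-> (p5 -> p3)) & ((p3 ^ p6) <-> (p3 -> p6))) ^ p6)) = T <-> F = F
p5 <-> (p3 <-> (((p6 | p3) <-> p3) ^ (((p3 <-> (p5 -> p3)) & ((p3 ^ p6) <-> (p3 -> p6))) ^ p6))) = F <-> F = T
((p6 -> p3) ^ p3) ^ (p5 <-> (p3 <-> (((p6 | p3) <-> p3) ^ (((p3 <-> (p5 -> p3)) & ((p3 ^ p6) <-> (p3 -> p6))) ^ p6)))) = F ^ T = T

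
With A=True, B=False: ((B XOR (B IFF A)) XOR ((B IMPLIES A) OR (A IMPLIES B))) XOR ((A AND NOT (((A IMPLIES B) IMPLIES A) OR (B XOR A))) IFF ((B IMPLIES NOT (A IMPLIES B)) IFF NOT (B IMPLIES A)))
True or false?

Substituting A=True, B=False:
B IFF A = False IFF True = False
B XOR (B IFF A) = False XOR False = False
B IMPLIES A = False IMPLIES True = True
A IMPLIES B = True IMPLIES False = False
(B IMPLIES A) OR (A IMPLIES B) = True OR False = True
(B XOR (B IFF A)) XOR ((B IMPLIES A) OR (A IMPLIES B)) = False XOR True = True
A IMPLIES B = True IMPLIES False = False
(A IMPLIES B) IMPLIES A = False IMPLIES True = True
B XOR A = False XOR True = True
((A IMPLIES B) IMPLIES A) OR (B XOR A) = True OR True = True
NOT (((A IMPLIES B) IMPLIES A) OR (B XOR A)) = NOT True = False
A AND NOT (((A IMPLIES B) IMPLIES A) OR (B XOR A)) = True AND False = False
A IMPLIES B = True IMPLIES False = False
NOT (A IMPLIES B) = NOT False = True
B IMPLIES NOT (A IMPLIES B) = False IMPLIES True = True
B IMPLIES A = False IMPLIES True = True
NOT (B IMPLIES A) = NOT True = False
(B IMPLIES NOT (A IMPLIES B)) IFF NOT (B IMPLIES A) = True IFF False = False
(A AND NOT (((A IMPLIES B) IMPLIES A) OR (B XOR A))) IFF ((B IMPLIES NOT (A IMPLIES B)) IFF NOT (B IMPLIES A)) = False IFF False = True
((B XOR (B IFF A)) XOR ((B IMPLIES A) OR (A IMPLIES B))) XOR ((A AND NOT (((A IMPLIES B) IMPLIES A) OR (B XOR A))) IFF ((B IMPLIES NOT (A IMPLIES B)) IFF NOT (B IMPLIES A))) = True XOR True = False

False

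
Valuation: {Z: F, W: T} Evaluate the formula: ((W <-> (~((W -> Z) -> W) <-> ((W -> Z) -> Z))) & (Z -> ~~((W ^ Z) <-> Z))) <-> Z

Substituting Z=F, W=T:
W -> Z = T -> F = F
(W -> Z) -> W = F -> T = T
~((W -> Z) -> W) = ~T = F
W -> Z = T -> F = F
(W -> Z) -> Z = F -> F = T
~((W -> Z) -> W) <-> ((W -> Z) -> Z) = F <-> T = F
W <-> (~((W -> Z) -> W) <-> ((W -> Z) -> Z)) = T <-> F = F
W ^ Z = T ^ F = T
(W ^ Z) <-> Z = T <-> F = F
~((W ^ Z) <-> Z) = ~F = T
~~((W ^ Z) <-> Z) = ~T = F
Z -> ~~((W ^ Z) <-> Z) = F -> F = T
(W <-> (~((W -> Z) -> W) <-> ((W -> Z) -> Z))) & (Z -> ~~((W ^ Z) <-> Z)) = F & T = F
((W <-> (~((W -> Z) -> W) <-> ((W -> Z) -> Z))) & (Z -> ~~((W ^ Z) <-> Z))) <-> Z = F <-> F = T

T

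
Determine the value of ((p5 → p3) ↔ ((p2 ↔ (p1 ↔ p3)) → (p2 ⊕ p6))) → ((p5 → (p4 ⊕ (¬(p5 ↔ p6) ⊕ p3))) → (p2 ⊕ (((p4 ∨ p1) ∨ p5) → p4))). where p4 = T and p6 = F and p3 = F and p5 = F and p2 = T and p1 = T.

F

p5 → p3 = F → F = T
p1 ↔ p3 = T ↔ F = F
p2 ↔ (p1 ↔ p3) = T ↔ F = F
p2 ⊕ p6 = T ⊕ F = T
(p2 ↔ (p1 ↔ p3)) → (p2 ⊕ p6) = F → T = T
(p5 → p3) ↔ ((p2 ↔ (p1 ↔ p3)) → (p2 ⊕ p6)) = T ↔ T = T
p5 ↔ p6 = F ↔ F = T
¬(p5 ↔ p6) = ¬T = F
¬(p5 ↔ p6) ⊕ p3 = F ⊕ F = F
p4 ⊕ (¬(p5 ↔ p6) ⊕ p3) = T ⊕ F = T
p5 → (p4 ⊕ (¬(p5 ↔ p6) ⊕ p3)) = F → T = T
p4 ∨ p1 = T ∨ T = T
(p4 ∨ p1) ∨ p5 = T ∨ F = T
((p4 ∨ p1) ∨ p5) → p4 = T → T = T
p2 ⊕ (((p4 ∨ p1) ∨ p5) → p4) = T ⊕ T = F
(p5 → (p4 ⊕ (¬(p5 ↔ p6) ⊕ p3))) → (p2 ⊕ (((p4 ∨ p1) ∨ p5) → p4)) = T → F = F
((p5 → p3) ↔ ((p2 ↔ (p1 ↔ p3)) → (p2 ⊕ p6))) → ((p5 → (p4 ⊕ (¬(p5 ↔ p6) ⊕ p3))) → (p2 ⊕ (((p4 ∨ p1) ∨ p5) → p4))) = T → F = F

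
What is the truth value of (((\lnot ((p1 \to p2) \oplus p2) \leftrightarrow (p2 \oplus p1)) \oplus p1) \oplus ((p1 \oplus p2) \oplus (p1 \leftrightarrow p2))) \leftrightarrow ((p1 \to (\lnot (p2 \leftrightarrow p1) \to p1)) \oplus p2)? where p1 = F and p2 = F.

p1 \to p2 = F \to F = T
(p1 \to p2) \oplus p2 = T \oplus F = T
\lnot ((p1 \to p2) \oplus p2) = \lnot T = F
p2 \oplus p1 = F \oplus F = F
\lnot ((p1 \to p2) \oplus p2) \leftrightarrow (p2 \oplus p1) = F \leftrightarrow F = T
(\lnot ((p1 \to p2) \oplus p2) \leftrightarrow (p2 \oplus p1)) \oplus p1 = T \oplus F = T
p1 \oplus p2 = F \oplus F = F
p1 \leftrightarrow p2 = F \leftrightarrow F = T
(p1 \oplus p2) \oplus (p1 \leftrightarrow p2) = F \oplus T = T
((\lnot ((p1 \to p2) \oplus p2) \leftrightarrow (p2 \oplus p1)) \oplus p1) \oplus ((p1 \oplus p2) \oplus (p1 \leftrightarrow p2)) = T \oplus T = F
p2 \leftrightarrow p1 = F \leftrightarrow F = T
\lnot (p2 \leftrightarrow p1) = \lnot T = F
\lnot (p2 \leftrightarrow p1) \to p1 = F \to F = T
p1 \to (\lnot (p2 \leftrightarrow p1) \to p1) = F \to T = T
(p1 \to (\lnot (p2 \leftrightarrow p1) \to p1)) \oplus p2 = T \oplus F = T
(((\lnot ((p1 \to p2) \oplus p2) \leftrightarrow (p2 \oplus p1)) \oplus p1) \oplus ((p1 \oplus p2) \oplus (p1 \leftrightarrow p2))) \leftrightarrow ((p1 \to (\lnot (p2 \leftrightarrow p1) \to p1)) \oplus p2) = F \leftrightarrow T = F

F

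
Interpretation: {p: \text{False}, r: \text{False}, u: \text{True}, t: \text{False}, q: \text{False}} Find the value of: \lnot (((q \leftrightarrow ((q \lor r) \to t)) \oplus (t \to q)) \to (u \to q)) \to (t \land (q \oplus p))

q \lor r = \text{False} \lor \text{False} = \text{False}
(q \lor r) \to t = \text{False} \to \text{False} = \text{True}
q \leftrightarrow ((q \lor r) \to t) = \text{False} \leftrightarrow \text{True} = \text{False}
t \to q = \text{False} \to \text{False} = \text{True}
(q \leftrightarrow ((q \lor r) \to t)) \oplus (t \to q) = \text{False} \oplus \text{True} = \text{True}
u \to q = \text{True} \to \text{False} = \text{False}
((q \leftrightarrow ((q \lor r) \to t)) \oplus (t \to q)) \to (u \to q) = \text{True} \to \text{False} = \text{False}
\lnot (((q \leftrightarrow ((q \lor r) \to t)) \oplus (t \to q)) \to (u \to q)) = \lnot \text{False} = \text{True}
q \oplus p = \text{False} \oplus \text{False} = \text{False}
t \land (q \oplus p) = \text{False} \land \text{False} = \text{False}
\lnot (((q \leftrightarrow ((q \lor r) \to t)) \oplus (t \to q)) \to (u \to q)) \to (t \land (q \oplus p)) = \text{True} \to \text{False} = \text{False}

\text{False}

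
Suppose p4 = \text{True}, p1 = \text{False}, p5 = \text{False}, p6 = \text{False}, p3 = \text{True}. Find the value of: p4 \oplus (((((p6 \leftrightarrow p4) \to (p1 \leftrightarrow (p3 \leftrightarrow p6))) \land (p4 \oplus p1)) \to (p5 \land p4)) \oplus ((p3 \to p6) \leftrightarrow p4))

\text{True}

Substituting p4=\text{True}, p1=\text{False}, p5=\text{False}, p6=\text{False}, p3=\text{True}:
p6 \leftrightarrow p4 = \text{False} \leftrightarrow \text{True} = \text{False}
p3 \leftrightarrow p6 = \text{True} \leftrightarrow \text{False} = \text{False}
p1 \leftrightarrow (p3 \leftrightarrow p6) = \text{False} \leftrightarrow \text{False} = \text{True}
(p6 \leftrightarrow p4) \to (p1 \leftrightarrow (p3 \leftrightarrow p6)) = \text{False} \to \text{True} = \text{True}
p4 \oplus p1 = \text{True} \oplus \text{False} = \text{True}
((p6 \leftrightarrow p4) \to (p1 \leftrightarrow (p3 \leftrightarrow p6))) \land (p4 \oplus p1) = \text{True} \land \text{True} = \text{True}
p5 \land p4 = \text{False} \land \text{True} = \text{False}
(((p6 \leftrightarrow p4) \to (p1 \leftrightarrow (p3 \leftrightarrow p6))) \land (p4 \oplus p1)) \to (p5 \land p4) = \text{True} \to \text{False} = \text{False}
p3 \to p6 = \text{True} \to \text{False} = \text{False}
(p3 \to p6) \leftrightarrow p4 = \text{False} \leftrightarrow \text{True} = \text{False}
((((p6 \leftrightarrow p4) \to (p1 \leftrightarrow (p3 \leftrightarrow p6))) \land (p4 \oplus p1)) \to (p5 \land p4)) \oplus ((p3 \to p6) \leftrightarrow p4) = \text{False} \oplus \text{False} = \text{False}
p4 \oplus (((((p6 \leftrightarrow p4) \to (p1 \leftrightarrow (p3 \leftrightarrow p6))) \land (p4 \oplus p1)) \to (p5 \land p4)) \oplus ((p3 \to p6) \leftrightarrow p4)) = \text{True} \oplus \text{False} = \text{True}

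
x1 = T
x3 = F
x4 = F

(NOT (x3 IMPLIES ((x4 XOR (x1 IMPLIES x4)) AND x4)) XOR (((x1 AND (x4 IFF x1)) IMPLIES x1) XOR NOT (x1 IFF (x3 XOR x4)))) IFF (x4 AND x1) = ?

x1 IMPLIES x4 = T IMPLIES F = F
x4 XOR (x1 IMPLIES x4) = F XOR F = F
(x4 XOR (x1 IMPLIES x4)) AND x4 = F AND F = F
x3 IMPLIES ((x4 XOR (x1 IMPLIES x4)) AND x4) = F IMPLIES F = T
NOT (x3 IMPLIES ((x4 XOR (x1 IMPLIES x4)) AND x4)) = NOT T = F
x4 IFF x1 = F IFF T = F
x1 AND (x4 IFF x1) = T AND F = F
(x1 AND (x4 IFF x1)) IMPLIES x1 = F IMPLIES T = T
x3 XOR x4 = F XOR F = F
x1 IFF (x3 XOR x4) = T IFF F = F
NOT (x1 IFF (x3 XOR x4)) = NOT F = T
((x1 AND (x4 IFF x1)) IMPLIES x1) XOR NOT (x1 IFF (x3 XOR x4)) = T XOR T = F
NOT (x3 IMPLIES ((x4 XOR (x1 IMPLIES x4)) AND x4)) XOR (((x1 AND (x4 IFF x1)) IMPLIES x1) XOR NOT (x1 IFF (x3 XOR x4))) = F XOR F = F
x4 AND x1 = F AND T = F
(NOT (x3 IMPLIES ((x4 XOR (x1 IMPLIES x4)) AND x4)) XOR (((x1 AND (x4 IFF x1)) IMPLIES x1) XOR NOT (x1 IFF (x3 XOR x4)))) IFF (x4 AND x1) = F IFF F = T

T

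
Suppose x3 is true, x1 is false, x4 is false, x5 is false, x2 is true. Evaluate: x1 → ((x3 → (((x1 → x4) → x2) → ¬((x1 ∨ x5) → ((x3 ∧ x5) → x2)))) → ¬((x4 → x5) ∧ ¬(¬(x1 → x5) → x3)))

Substituting x3=T, x1=F, x4=F, x5=F, x2=T:
x1 → x4 = F → F = T
(x1 → x4) → x2 = T → T = T
x1 ∨ x5 = F ∨ F = F
x3 ∧ x5 = T ∧ F = F
(x3 ∧ x5) → x2 = F → T = T
(x1 ∨ x5) → ((x3 ∧ x5) → x2) = F → T = T
¬((x1 ∨ x5) → ((x3 ∧ x5) → x2)) = ¬T = F
((x1 → x4) → x2) → ¬((x1 ∨ x5) → ((x3 ∧ x5) → x2)) = T → F = F
x3 → (((x1 → x4) → x2) → ¬((x1 ∨ x5) → ((x3 ∧ x5) → x2))) = T → F = F
x4 → x5 = F → F = T
x1 → x5 = F → F = T
¬(x1 → x5) = ¬T = F
¬(x1 → x5) → x3 = F → T = T
¬(¬(x1 → x5) → x3) = ¬T = F
(x4 → x5) ∧ ¬(¬(x1 → x5) → x3) = T ∧ F = F
¬((x4 → x5) ∧ ¬(¬(x1 → x5) → x3)) = ¬F = T
(x3 → (((x1 → x4) → x2) → ¬((x1 ∨ x5) → ((x3 ∧ x5) → x2)))) → ¬((x4 → x5) ∧ ¬(¬(x1 → x5) → x3)) = F → T = T
x1 → ((x3 → (((x1 → x4) → x2) → ¬((x1 ∨ x5) → ((x3 ∧ x5) → x2)))) → ¬((x4 → x5) ∧ ¬(¬(x1 → x5) → x3))) = F → T = T

T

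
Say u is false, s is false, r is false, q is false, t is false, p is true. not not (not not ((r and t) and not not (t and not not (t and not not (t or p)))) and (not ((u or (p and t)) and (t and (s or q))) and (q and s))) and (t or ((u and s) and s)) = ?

False

r and t = False and False = False
t or p = False or True = True
not (t or p) = not True = False
not not (t or p) = not False = True
t and not not (t or p) = False and True = False
not (t and not not (t or p)) = not False = True
not not (t and not not (t or p)) = not True = False
t and not not (t and not not (t or p)) = False and False = False
not (t and not not (t and not not (t or p))) = not False = True
not not (t and not not (t and not not (t or p))) = not True = False
(r and t) and not not (t and not not (t and not not (t or p))) = False and False = False
not ((r and t) and not not (t and not not (t and not not (t or p)))) = not False = True
not not ((r and t) and not not (t and not not (t and not not (t or p)))) = not True = False
p and t = True and False = False
u or (p and t) = False or False = False
s or q = False or False = False
t and (s or q) = False and False = False
(u or (p and t)) and (t and (s or q)) = False and False = False
not ((u or (p and t)) and (t and (s or q))) = not False = True
q and s = False and False = False
not ((u or (p and t)) and (t and (s or q))) and (q and s) = True and False = False
not not ((r and t) and not not (t and not not (t and not not (t or p)))) and (not ((u or (p and t)) and (t and (s or q))) and (q and s)) = False and False = False
not (not not ((r and t) and not not (t and not not (t and not not (t or p)))) and (not ((u or (p and t)) and (t and (s or q))) and (q and s))) = not False = True
not not (not not ((r and t) and not not (t and not not (t and not not (t or p)))) and (not ((u or (p and t)) and (t and (s or q))) and (q and s))) = not True = False
u and s = False and False = False
(u and s) and s = False and False = False
t or ((u and s) and s) = False or False = False
not not (not not ((r and t) and not not (t and not not (t and not not (t or p)))) and (not ((u or (p and t)) and (t and (s or q))) and (q and s))) and (t or ((u and s) and s)) = False and False = False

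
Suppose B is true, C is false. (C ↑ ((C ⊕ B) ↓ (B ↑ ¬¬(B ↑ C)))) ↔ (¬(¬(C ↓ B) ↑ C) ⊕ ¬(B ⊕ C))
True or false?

C ⊕ B = F ⊕ T = T
B ↑ C = T ↑ F = T
¬(B ↑ C) = ¬T = F
¬¬(B ↑ C) = ¬F = T
B ↑ ¬¬(B ↑ C) = T ↑ T = F
(C ⊕ B) ↓ (B ↑ ¬¬(B ↑ C)) = T ↓ F = F
C ↑ ((C ⊕ B) ↓ (B ↑ ¬¬(B ↑ C))) = F ↑ F = T
C ↓ B = F ↓ T = F
¬(C ↓ B) = ¬F = T
¬(C ↓ B) ↑ C = T ↑ F = T
¬(¬(C ↓ B) ↑ C) = ¬T = F
B ⊕ C = T ⊕ F = T
¬(B ⊕ C) = ¬T = F
¬(¬(C ↓ B) ↑ C) ⊕ ¬(B ⊕ C) = F ⊕ F = F
(C ↑ ((C ⊕ B) ↓ (B ↑ ¬¬(B ↑ C)))) ↔ (¬(¬(C ↓ B) ↑ C) ⊕ ¬(B ⊕ C)) = T ↔ F = F

F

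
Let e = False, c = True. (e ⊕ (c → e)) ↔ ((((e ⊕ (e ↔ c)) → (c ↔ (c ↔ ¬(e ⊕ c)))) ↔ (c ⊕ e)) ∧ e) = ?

c → e = True → False = False
e ⊕ (c → e) = False ⊕ False = False
e ↔ c = False ↔ True = False
e ⊕ (e ↔ c) = False ⊕ False = False
e ⊕ c = False ⊕ True = True
¬(e ⊕ c) = ¬True = False
c ↔ ¬(e ⊕ c) = True ↔ False = False
c ↔ (c ↔ ¬(e ⊕ c)) = True ↔ False = False
(e ⊕ (e ↔ c)) → (c ↔ (c ↔ ¬(e ⊕ c))) = False → False = True
c ⊕ e = True ⊕ False = True
((e ⊕ (e ↔ c)) → (c ↔ (c ↔ ¬(e ⊕ c)))) ↔ (c ⊕ e) = True ↔ True = True
(((e ⊕ (e ↔ c)) → (c ↔ (c ↔ ¬(e ⊕ c)))) ↔ (c ⊕ e)) ∧ e = True ∧ False = False
(e ⊕ (c → e)) ↔ ((((e ⊕ (e ↔ c)) → (c ↔ (c ↔ ¬(e ⊕ c)))) ↔ (c ⊕ e)) ∧ e) = False ↔ False = True

True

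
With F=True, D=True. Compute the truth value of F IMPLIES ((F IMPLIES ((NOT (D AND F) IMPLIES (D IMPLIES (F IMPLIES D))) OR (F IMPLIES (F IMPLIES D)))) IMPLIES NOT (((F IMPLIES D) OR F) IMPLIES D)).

False

D AND F = True AND True = True
NOT (D AND F) = NOT True = False
F IMPLIES D = True IMPLIES True = True
D IMPLIES (F IMPLIES D) = True IMPLIES True = True
NOT (D AND F) IMPLIES (D IMPLIES (F IMPLIES D)) = False IMPLIES True = True
F IMPLIES D = True IMPLIES True = True
F IMPLIES (F IMPLIES D) = True IMPLIES True = True
(NOT (D AND F) IMPLIES (D IMPLIES (F IMPLIES D))) OR (F IMPLIES (F IMPLIES D)) = True OR True = True
F IMPLIES ((NOT (D AND F) IMPLIES (D IMPLIES (F IMPLIES D))) OR (F IMPLIES (F IMPLIES D))) = True IMPLIES True = True
F IMPLIES D = True IMPLIES True = True
(F IMPLIES D) OR F = True OR True = True
((F IMPLIES D) OR F) IMPLIES D = True IMPLIES True = True
NOT (((F IMPLIES D) OR F) IMPLIES D) = NOT True = False
(F IMPLIES ((NOT (D AND F) IMPLIES (D IMPLIES (F IMPLIES D))) OR (F IMPLIES (F IMPLIES D)))) IMPLIES NOT (((F IMPLIES D) OR F) IMPLIES D) = True IMPLIES False = False
F IMPLIES ((F IMPLIES ((NOT (D AND F) IMPLIES (D IMPLIES (F IMPLIES D))) OR (F IMPLIES (F IMPLIES D)))) IMPLIES NOT (((F IMPLIES D) OR F) IMPLIES D)) = True IMPLIES False = False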